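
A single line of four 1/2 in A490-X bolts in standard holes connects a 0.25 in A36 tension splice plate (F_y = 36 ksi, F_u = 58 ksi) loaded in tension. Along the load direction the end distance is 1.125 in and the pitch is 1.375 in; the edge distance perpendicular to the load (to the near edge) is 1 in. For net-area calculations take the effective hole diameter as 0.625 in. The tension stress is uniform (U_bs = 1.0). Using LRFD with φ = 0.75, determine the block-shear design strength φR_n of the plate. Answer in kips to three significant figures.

Shear plane L_v = 1.125 + 3·1.375 = 5.25 in; A_gv = 5.25 × 0.25 = 1.312 in².
A_nv = (5.25 − 3.5·0.625) × 0.25 = 0.7656 in².
A_nt = (1 − 0.5·0.625) × 0.25 = 0.1719 in².
0.6 F_u A_nv = 26.64 kips; 0.6 F_y A_gv = 28.35 kips → shear rupture governs the shear term.
R_n = 26.64 + 1.0 × 58 × 0.1719 = 36.61 kips.
Design strength φR_n = 0.75 × 36.61 = 27.5 kips.

27.5 kips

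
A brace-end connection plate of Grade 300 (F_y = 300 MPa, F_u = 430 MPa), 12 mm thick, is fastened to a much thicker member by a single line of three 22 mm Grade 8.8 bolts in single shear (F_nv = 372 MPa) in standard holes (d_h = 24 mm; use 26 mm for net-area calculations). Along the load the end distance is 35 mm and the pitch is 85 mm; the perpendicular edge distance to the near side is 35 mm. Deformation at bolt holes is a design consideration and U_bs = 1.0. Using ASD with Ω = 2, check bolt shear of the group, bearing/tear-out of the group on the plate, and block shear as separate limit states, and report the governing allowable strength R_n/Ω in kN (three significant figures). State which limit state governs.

Bolt shear: A_b = π·22²/4 = 380.1 mm²; R_n = 372 × 380.1 × 3 × 1 / 1000 = 424.2 kN → 424.2 / 2 = 212 kN.
Bearing: edge l_c = 23, r_n = 142.4 kN; interior l_c = 61, r_n = 272.4 kN; R_n = 142.4 + 2·272.4 = 687.3 kN → 344 kN.
Block shear: A_gv = 2460, A_nv = 1680, A_nt = 264 mm²; R_n = min(0.6F_uA_nv, 0.6F_yA_gv) + U_bs·F_u·A_nt = 547 kN → 273 kN.
Bolt shear governs: 212 kN.

212 kN (bolt shear governs)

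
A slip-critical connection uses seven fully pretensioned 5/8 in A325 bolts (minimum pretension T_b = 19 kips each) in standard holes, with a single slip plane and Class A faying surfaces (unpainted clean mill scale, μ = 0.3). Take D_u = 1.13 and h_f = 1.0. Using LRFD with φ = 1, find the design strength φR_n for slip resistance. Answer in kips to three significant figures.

R_n = μ · D_u · h_f · T_b · n_s · n_b = 0.3 × 1.13 × 1.0 × 19 × 1 × 7 = 45.09 kips.
Design strength φR_n = 1 × 45.09 = 45.1 kips.

45.1 kips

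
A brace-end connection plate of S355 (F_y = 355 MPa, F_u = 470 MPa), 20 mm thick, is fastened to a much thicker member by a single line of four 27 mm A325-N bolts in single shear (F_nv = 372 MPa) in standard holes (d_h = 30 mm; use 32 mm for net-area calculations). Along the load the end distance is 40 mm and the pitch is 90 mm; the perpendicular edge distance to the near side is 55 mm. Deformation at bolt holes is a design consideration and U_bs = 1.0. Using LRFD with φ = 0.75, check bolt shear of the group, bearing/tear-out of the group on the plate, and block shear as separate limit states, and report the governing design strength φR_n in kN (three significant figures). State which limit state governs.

639 kN (bolt shear governs)

Bolt shear: A_b = π·27²/4 = 572.6 mm²; R_n = 372 × 572.6 × 4 × 1 / 1000 = 852 kN → 0.75 × 852 = 639 kN.
Bearing: edge l_c = 25, r_n = 282 kN; interior l_c = 60, r_n = 609.1 kN; R_n = 282 + 3·609.1 = 2109 kN → 1580 kN.
Block shear: A_gv = 6200, A_nv = 3960, A_nt = 780 mm²; R_n = min(0.6F_uA_nv, 0.6F_yA_gv) + U_bs·F_u·A_nt = 1483 kN → 1110 kN.
Bolt shear governs: 639 kN.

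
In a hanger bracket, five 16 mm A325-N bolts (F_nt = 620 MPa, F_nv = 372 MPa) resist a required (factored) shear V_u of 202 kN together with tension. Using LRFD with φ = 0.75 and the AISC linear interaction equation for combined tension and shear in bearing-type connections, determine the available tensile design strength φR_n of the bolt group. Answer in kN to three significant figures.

271 kN

A_b = π·16²/4 = 201.1 mm²; f_rv = 202 × 1000 / (5 × 201.1) = 200.9 MPa.
F'_nt = 1.3 F_nt − (F_nt / φF_nv) f_rv = 1.3·620 − (620/(0.75·372))·200.9 = 359.5 MPa, capped at F_nt → F'_nt = 359.5 MPa.
R_n = F'_nt · A_b · n = 359.5 × 201.1 × 5 / 1000 = 361.4 kN.
Design strength φR_n = 0.75 × 361.4 = 271 kN.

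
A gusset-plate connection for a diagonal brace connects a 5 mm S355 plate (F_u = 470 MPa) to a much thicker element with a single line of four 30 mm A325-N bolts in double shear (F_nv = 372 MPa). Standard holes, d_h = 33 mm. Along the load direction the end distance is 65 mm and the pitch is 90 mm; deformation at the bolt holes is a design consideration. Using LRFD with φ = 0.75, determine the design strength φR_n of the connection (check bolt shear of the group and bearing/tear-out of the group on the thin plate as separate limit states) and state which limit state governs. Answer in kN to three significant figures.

Bolt shear: A_b = π·30²/4 = 706.9 mm²; R_n = 372 × 706.9 × 4 × 2 / 1000 = 2104 kN → 0.75 × 2104 = 1580 kN.
Bearing (1.2 l_c t F_u ≤ 2.4 d t F_u): upper limit = 2.4·30·5·470 / 1000 = 169.2 kN.
  Edge l_c = 65 − 33/2 = 48.5 → r_n = 136.8 kN; interior l_c = 90 − 33 = 57 → r_n = 160.7 kN.
  R_n,bearing = 1·136.8 + 3·160.7 = 619 kN → 0.75 × 619 = 464 kN.
Bearing governs: 464 kN.

464 kN (bearing governs)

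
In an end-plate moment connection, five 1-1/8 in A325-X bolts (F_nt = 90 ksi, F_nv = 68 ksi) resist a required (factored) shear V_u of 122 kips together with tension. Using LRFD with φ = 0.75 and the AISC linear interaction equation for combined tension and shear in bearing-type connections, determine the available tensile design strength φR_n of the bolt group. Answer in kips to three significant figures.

A_b = π·1.125²/4 = 0.994 in²; f_rv = 122 / (5 × 0.994) = 24.55 ksi.
F'_nt = 1.3 F_nt − (F_nt / φF_nv) f_rv = 1.3·90 − (90/(0.75·68))·24.55 = 73.68 ksi, capped at F_nt → F'_nt = 73.68 ksi.
R_n = F'_nt · A_b · n = 73.68 × 0.994 × 5 = 366.2 kips.
Design strength φR_n = 0.75 × 366.2 = 275 kips.

275 kips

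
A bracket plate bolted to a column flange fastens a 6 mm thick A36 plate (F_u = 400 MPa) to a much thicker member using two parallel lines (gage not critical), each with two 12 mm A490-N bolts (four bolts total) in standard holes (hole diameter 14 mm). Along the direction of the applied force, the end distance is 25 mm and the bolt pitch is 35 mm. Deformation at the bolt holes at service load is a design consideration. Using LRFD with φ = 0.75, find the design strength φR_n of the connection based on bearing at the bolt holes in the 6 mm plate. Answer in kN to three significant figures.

Per bolt r_n = 1.2 l_c t F_u ≤ 2.4 d t F_u; upper limit = 2.4 × 12 × 6 × 400 / 1000 = 69.12 kN.
Edge bolt: l_c = 25 − 14/2 = 18 mm → 1.2 × 18 × 6 × 400 / 1000 = 51.84 → r_n = 51.84 kN.
Interior bolts: l_c = 35 − 14 = 21 mm → 1.2 × 21 × 6 × 400 / 1000 = 60.48 → r_n = 60.48 kN.
R_n = 2 × 51.84 + 2 × 60.48 = 224.6 kN.
Design strength φR_n = 0.75 × 224.6 = 168 kN.

168 kN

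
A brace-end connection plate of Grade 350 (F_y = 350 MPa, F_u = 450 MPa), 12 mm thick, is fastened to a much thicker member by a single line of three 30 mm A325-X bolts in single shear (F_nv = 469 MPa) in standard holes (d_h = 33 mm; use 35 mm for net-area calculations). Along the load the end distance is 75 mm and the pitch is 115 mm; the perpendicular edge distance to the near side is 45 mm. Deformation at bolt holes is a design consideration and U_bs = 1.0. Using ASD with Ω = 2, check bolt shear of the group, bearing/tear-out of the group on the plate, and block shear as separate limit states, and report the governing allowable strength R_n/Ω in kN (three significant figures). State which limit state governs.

Bolt shear: A_b = π·30²/4 = 706.9 mm²; R_n = 469 × 706.9 × 3 × 1 / 1000 = 994.5 kN → 994.5 / 2 = 497 kN.
Bearing: edge l_c = 58.5, r_n = 379.1 kN; interior l_c = 82, r_n = 388.8 kN; R_n = 379.1 + 2·388.8 = 1157 kN → 578 kN.
Block shear: A_gv = 3660, A_nv = 2610, A_nt = 330 mm²; R_n = min(0.6F_uA_nv, 0.6F_yA_gv) + U_bs·F_u·A_nt = 853.2 kN → 427 kN.
Block shear governs: 427 kN.

427 kN (block shear governs)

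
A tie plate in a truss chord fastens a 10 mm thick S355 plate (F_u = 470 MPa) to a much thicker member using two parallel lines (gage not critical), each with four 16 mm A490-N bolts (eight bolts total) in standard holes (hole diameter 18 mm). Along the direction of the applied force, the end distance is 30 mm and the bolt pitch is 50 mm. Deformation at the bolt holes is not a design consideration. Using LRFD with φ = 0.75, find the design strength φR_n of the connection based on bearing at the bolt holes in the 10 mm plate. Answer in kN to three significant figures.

1240 kN

Per bolt r_n = 1.5 l_c t F_u ≤ 3.0 d t F_u; upper limit = 3.0 × 16 × 10 × 470 / 1000 = 225.6 kN.
Edge bolt: l_c = 30 − 18/2 = 21 mm → 1.5 × 21 × 10 × 470 / 1000 = 148.1 → r_n = 148.1 kN.
Interior bolts: l_c = 50 − 18 = 32 mm → 1.5 × 32 × 10 × 470 / 1000 = 225.6 → r_n = 225.6 kN.
R_n = 2 × 148.1 + 6 × 225.6 = 1650 kN.
Design strength φR_n = 0.75 × 1650 = 1240 kN.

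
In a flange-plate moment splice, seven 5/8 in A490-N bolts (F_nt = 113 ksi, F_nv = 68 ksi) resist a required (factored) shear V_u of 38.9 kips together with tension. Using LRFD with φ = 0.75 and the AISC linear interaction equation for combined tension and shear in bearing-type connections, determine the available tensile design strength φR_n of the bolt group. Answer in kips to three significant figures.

172 kips

A_b = π·0.625²/4 = 0.3068 in²; f_rv = 38.9 / (7 × 0.3068) = 18.11 ksi.
F'_nt = 1.3 F_nt − (F_nt / φF_nv) f_rv = 1.3·113 − (113/(0.75·68))·18.11 = 106.8 ksi, capped at F_nt → F'_nt = 106.8 ksi.
R_n = F'_nt · A_b · n = 106.8 × 0.3068 × 7 = 229.3 kips.
Design strength φR_n = 0.75 × 229.3 = 172 kips.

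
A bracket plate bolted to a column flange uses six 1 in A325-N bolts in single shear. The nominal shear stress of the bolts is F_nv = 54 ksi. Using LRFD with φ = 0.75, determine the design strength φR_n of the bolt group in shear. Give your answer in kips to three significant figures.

191 kips

A_b = π × 1² / 4 = 0.7854 in².
R_n = F_nv · A_b · n · n_s = 54 × 0.7854 × 6 × 1 = 254.5 kips.
Design strength φR_n = 0.75 × 254.5 = 191 kips.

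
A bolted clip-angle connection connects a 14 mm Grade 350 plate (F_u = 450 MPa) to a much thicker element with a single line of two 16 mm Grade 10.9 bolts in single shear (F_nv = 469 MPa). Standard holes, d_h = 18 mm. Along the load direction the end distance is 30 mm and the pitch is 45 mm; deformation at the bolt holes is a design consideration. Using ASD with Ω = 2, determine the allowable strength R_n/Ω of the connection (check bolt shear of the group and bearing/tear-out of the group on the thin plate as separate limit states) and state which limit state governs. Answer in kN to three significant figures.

Bolt shear: A_b = π·16²/4 = 201.1 mm²; R_n = 469 × 201.1 × 2 × 1 / 1000 = 188.6 kN → 188.6 / 2 = 94.3 kN.
Bearing (1.2 l_c t F_u ≤ 2.4 d t F_u): upper limit = 2.4·16·14·450 / 1000 = 241.9 kN.
  Edge l_c = 30 − 18/2 = 21 → r_n = 158.8 kN; interior l_c = 45 − 18 = 27 → r_n = 204.1 kN.
  R_n,bearing = 1·158.8 + 1·204.1 = 362.9 kN → 362.9 / 2 = 181 kN.
Bolt shear governs: 94.3 kN.

94.3 kN (bolt shear governs)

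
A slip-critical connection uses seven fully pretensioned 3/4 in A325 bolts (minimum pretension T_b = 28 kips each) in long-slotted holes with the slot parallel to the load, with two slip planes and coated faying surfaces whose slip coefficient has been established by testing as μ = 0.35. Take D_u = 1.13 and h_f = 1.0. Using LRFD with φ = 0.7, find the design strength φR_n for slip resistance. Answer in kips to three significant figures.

R_n = μ · D_u · h_f · T_b · n_s · n_b = 0.35 × 1.13 × 1.0 × 28 × 2 × 7 = 155 kips.
Design strength φR_n = 0.7 × 155 = 109 kips.

109 kips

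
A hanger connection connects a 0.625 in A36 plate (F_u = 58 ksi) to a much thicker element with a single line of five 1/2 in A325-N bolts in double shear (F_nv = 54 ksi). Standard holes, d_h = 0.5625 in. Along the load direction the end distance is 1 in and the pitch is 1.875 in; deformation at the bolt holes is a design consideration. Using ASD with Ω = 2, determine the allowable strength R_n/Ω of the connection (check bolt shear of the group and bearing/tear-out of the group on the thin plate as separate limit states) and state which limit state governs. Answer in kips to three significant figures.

53 kips (bolt shear governs)

Bolt shear: A_b = π·0.5²/4 = 0.1963 in²; R_n = 54 × 0.1963 × 5 × 2 = 106 kips → 106 / 2 = 53 kips.
Bearing (1.2 l_c t F_u ≤ 2.4 d t F_u): upper limit = 2.4·0.5·0.625·58 = 43.5 kips.
  Edge l_c = 1 − 0.5625/2 = 0.7188 → r_n = 31.27 kips; interior l_c = 1.875 − 0.5625 = 1.312 → r_n = 43.5 kips.
  R_n,bearing = 1·31.27 + 4·43.5 = 205.3 kips → 205.3 / 2 = 103 kips.
Bolt shear governs: 53 kips.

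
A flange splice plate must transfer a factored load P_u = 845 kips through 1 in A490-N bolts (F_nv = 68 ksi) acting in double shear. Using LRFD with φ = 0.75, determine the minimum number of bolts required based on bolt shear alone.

11 bolts

A_b = π·1²/4 = 0.7854 in².
Per-bolt design strength φR_n = 0.75 × 68 × 0.7854 × 2 = 80.11 kips.
n ≥ 845 / 80.11 = 10.55 → use 11 bolts.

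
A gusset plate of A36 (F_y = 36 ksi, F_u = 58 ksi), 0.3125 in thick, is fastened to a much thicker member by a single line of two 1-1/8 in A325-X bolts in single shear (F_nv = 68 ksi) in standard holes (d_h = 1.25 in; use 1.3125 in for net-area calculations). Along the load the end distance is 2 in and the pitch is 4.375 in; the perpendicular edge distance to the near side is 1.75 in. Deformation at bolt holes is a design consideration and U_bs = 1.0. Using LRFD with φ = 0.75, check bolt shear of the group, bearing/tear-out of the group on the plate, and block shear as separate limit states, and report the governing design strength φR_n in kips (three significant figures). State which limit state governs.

47.1 kips (block shear governs)

Bolt shear: A_b = π·1.125²/4 = 0.994 in²; R_n = 68 × 0.994 × 2 × 1 = 135.2 kips → 0.75 × 135.2 = 101 kips.
Bearing: edge l_c = 1.375, r_n = 29.91 kips; interior l_c = 3.125, r_n = 48.94 kips; R_n = 29.91 + 1·48.94 = 78.84 kips → 59.1 kips.
Block shear: A_gv = 1.992, A_nv = 1.377, A_nt = 0.3418 in²; R_n = min(0.6F_uA_nv, 0.6F_yA_gv) + U_bs·F_u·A_nt = 62.86 kips → 47.1 kips.
Block shear governs: 47.1 kips.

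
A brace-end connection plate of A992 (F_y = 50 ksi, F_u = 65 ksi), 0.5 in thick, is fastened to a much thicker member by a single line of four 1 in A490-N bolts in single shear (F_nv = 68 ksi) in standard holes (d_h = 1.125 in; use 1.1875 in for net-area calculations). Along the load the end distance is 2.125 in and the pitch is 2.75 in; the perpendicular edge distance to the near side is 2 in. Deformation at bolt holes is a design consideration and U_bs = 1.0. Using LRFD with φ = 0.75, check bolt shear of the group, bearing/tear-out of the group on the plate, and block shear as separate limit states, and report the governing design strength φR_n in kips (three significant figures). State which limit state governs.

Bolt shear: A_b = π·1²/4 = 0.7854 in²; R_n = 68 × 0.7854 × 4 × 1 = 213.6 kips → 0.75 × 213.6 = 160 kips.
Bearing: edge l_c = 1.562, r_n = 60.94 kips; interior l_c = 1.625, r_n = 63.38 kips; R_n = 60.94 + 3·63.38 = 251.1 kips → 188 kips.
Block shear: A_gv = 5.188, A_nv = 3.109, A_nt = 0.7031 in²; R_n = min(0.6F_uA_nv, 0.6F_yA_gv) + U_bs·F_u·A_nt = 167 kips → 125 kips.
Block shear governs: 125 kips.

125 kips (block shear governs)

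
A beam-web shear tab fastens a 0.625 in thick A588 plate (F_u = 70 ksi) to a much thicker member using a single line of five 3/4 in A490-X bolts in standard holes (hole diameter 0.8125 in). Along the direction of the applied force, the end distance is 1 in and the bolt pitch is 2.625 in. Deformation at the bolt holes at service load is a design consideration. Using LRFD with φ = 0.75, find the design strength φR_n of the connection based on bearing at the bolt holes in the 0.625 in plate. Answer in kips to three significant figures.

260 kips

Per bolt r_n = 1.2 l_c t F_u ≤ 2.4 d t F_u; upper limit = 2.4 × 0.75 × 0.625 × 70 = 78.75 kips.
Edge bolt: l_c = 1 − 0.8125/2 = 0.5938 in → 1.2 × 0.5938 × 0.625 × 70 = 31.17 → r_n = 31.17 kips.
Interior bolts: l_c = 2.625 − 0.8125 = 1.812 in → 1.2 × 1.812 × 0.625 × 70 = 95.16 → r_n = 78.75 kips.
R_n = 1 × 31.17 + 4 × 78.75 = 346.2 kips.
Design strength φR_n = 0.75 × 346.2 = 260 kips.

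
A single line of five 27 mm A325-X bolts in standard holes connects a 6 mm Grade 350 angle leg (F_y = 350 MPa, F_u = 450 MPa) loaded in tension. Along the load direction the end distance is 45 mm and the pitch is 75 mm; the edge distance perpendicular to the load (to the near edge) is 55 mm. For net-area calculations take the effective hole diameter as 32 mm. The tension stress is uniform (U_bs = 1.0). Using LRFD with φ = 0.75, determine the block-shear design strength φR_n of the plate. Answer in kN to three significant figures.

323 kN

Shear plane L_v = 45 + 4·75 = 345 mm; A_gv = 345 × 6 = 2070 mm².
A_nv = (345 − 4.5·32) × 6 = 1206 mm².
A_nt = (55 − 0.5·32) × 6 = 234 mm².
0.6 F_u A_nv = 325.6 kN; 0.6 F_y A_gv = 434.7 kN → shear rupture governs the shear term.
R_n = 325.6 + 1.0 × 450 × 234 / 1000 = 430.9 kN.
Design strength φR_n = 0.75 × 430.9 = 323 kN.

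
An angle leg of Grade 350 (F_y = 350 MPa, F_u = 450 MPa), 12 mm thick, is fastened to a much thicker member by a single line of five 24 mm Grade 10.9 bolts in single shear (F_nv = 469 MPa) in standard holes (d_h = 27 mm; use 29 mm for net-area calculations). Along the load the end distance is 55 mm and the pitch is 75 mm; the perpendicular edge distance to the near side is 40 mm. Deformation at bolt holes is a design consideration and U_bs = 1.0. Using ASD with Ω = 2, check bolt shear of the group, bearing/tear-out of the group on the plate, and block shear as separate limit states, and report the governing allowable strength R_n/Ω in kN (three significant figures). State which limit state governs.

Bolt shear: A_b = π·24²/4 = 452.4 mm²; R_n = 469 × 452.4 × 5 × 1 / 1000 = 1061 kN → 1061 / 2 = 530 kN.
Bearing: edge l_c = 41.5, r_n = 268.9 kN; interior l_c = 48, r_n = 311 kN; R_n = 268.9 + 4·311 = 1513 kN → 757 kN.
Block shear: A_gv = 4260, A_nv = 2694, A_nt = 306 mm²; R_n = min(0.6F_uA_nv, 0.6F_yA_gv) + U_bs·F_u·A_nt = 865.1 kN → 433 kN.
Block shear governs: 433 kN.

433 kN (block shear governs)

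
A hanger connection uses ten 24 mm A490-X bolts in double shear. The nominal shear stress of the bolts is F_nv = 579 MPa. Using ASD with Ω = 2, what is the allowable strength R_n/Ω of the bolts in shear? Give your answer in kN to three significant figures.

2620 kN

A_b = π × 24² / 4 = 452.4 mm².
R_n = F_nv · A_b · n · n_s = 579 × 452.4 × 10 × 2 / 1000 = 5239 kN.
Allowable strength R_n/Ω = 5239 / 2 = 2620 kN.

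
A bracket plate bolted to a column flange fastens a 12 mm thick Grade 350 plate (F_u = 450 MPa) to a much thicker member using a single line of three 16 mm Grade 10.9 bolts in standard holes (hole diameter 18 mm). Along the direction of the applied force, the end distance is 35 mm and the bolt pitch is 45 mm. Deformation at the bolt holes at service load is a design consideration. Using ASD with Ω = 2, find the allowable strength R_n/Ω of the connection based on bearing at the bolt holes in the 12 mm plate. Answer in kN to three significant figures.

Per bolt r_n = 1.2 l_c t F_u ≤ 2.4 d t F_u; upper limit = 2.4 × 16 × 12 × 450 / 1000 = 207.4 kN.
Edge bolt: l_c = 35 − 18/2 = 26 mm → 1.2 × 26 × 12 × 450 / 1000 = 168.5 → r_n = 168.5 kN.
Interior bolts: l_c = 45 − 18 = 27 mm → 1.2 × 27 × 12 × 450 / 1000 = 175 → r_n = 175 kN.
R_n = 1 × 168.5 + 2 × 175 = 518.4 kN.
Allowable strength R_n/Ω = 518.4 / 2 = 259 kN.

259 kN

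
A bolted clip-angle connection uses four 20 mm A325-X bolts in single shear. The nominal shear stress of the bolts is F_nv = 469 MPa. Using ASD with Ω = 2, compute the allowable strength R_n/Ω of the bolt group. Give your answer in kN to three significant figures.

A_b = π × 20² / 4 = 314.2 mm².
R_n = F_nv · A_b · n · n_s = 469 × 314.2 × 4 × 1 / 1000 = 589.4 kN.
Allowable strength R_n/Ω = 589.4 / 2 = 295 kN.

295 kN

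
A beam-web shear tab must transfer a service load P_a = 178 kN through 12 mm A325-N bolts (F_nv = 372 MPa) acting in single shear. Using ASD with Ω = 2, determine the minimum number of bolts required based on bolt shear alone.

A_b = π·12²/4 = 113.1 mm².
Per-bolt allowable strength R_n/Ω = 372 × 113.1 × 1 / 1000 / 2 = 21.04 kN.
n ≥ 178 / 21.04 = 8.462 → use 9 bolts.

9 bolts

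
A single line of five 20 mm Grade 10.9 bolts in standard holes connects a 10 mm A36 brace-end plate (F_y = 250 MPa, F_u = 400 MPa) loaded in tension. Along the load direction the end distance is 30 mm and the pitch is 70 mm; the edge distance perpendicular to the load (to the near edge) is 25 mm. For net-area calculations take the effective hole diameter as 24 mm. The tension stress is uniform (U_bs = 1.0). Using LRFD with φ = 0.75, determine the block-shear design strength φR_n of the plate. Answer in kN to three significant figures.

Shear plane L_v = 30 + 4·70 = 310 mm; A_gv = 310 × 10 = 3100 mm².
A_nv = (310 − 4.5·24) × 10 = 2020 mm².
A_nt = (25 − 0.5·24) × 10 = 130 mm².
0.6 F_u A_nv = 484.8 kN; 0.6 F_y A_gv = 465 kN → shear yielding governs the shear term.
R_n = 465 + 1.0 × 400 × 130 / 1000 = 517 kN.
Design strength φR_n = 0.75 × 517 = 388 kN.

388 kN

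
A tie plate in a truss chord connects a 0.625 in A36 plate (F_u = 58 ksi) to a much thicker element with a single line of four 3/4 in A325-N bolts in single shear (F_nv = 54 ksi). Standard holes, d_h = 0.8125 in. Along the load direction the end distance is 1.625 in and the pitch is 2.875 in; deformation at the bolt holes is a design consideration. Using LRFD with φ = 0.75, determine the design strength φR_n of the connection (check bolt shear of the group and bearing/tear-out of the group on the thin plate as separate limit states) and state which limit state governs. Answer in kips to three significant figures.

Bolt shear: A_b = π·0.75²/4 = 0.4418 in²; R_n = 54 × 0.4418 × 4 × 1 = 95.43 kips → 0.75 × 95.43 = 71.6 kips.
Bearing (1.2 l_c t F_u ≤ 2.4 d t F_u): upper limit = 2.4·0.75·0.625·58 = 65.25 kips.
  Edge l_c = 1.625 − 0.8125/2 = 1.219 → r_n = 53.02 kips; interior l_c = 2.875 − 0.8125 = 2.062 → r_n = 65.25 kips.
  R_n,bearing = 1·53.02 + 3·65.25 = 248.8 kips → 0.75 × 248.8 = 187 kips.
Bolt shear governs: 71.6 kips.

71.6 kips (bolt shear governs)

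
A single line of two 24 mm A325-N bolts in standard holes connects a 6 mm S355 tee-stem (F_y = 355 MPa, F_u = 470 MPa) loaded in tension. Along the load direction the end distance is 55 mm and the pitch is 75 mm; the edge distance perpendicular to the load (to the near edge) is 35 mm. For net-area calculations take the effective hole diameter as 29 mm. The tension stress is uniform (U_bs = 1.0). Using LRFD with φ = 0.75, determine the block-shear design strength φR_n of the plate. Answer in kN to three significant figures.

Shear plane L_v = 55 + 1·75 = 130 mm; A_gv = 130 × 6 = 780 mm².
A_nv = (130 − 1.5·29) × 6 = 519 mm².
A_nt = (35 − 0.5·29) × 6 = 123 mm².
0.6 F_u A_nv = 146.4 kN; 0.6 F_y A_gv = 166.1 kN → shear rupture governs the shear term.
R_n = 146.4 + 1.0 × 470 × 123 / 1000 = 204.2 kN.
Design strength φR_n = 0.75 × 204.2 = 153 kN.

153 kN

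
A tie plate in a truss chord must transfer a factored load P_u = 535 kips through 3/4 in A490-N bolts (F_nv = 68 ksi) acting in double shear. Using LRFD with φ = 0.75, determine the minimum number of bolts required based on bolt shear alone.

12 bolts

A_b = π·0.75²/4 = 0.4418 in².
Per-bolt design strength φR_n = 0.75 × 68 × 0.4418 × 2 = 45.06 kips.
n ≥ 535 / 45.06 = 11.87 → use 12 bolts.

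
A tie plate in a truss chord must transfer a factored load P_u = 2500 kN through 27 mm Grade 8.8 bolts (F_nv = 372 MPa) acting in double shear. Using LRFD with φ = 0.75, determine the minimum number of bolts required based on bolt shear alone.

A_b = π·27²/4 = 572.6 mm².
Per-bolt design strength φR_n = 0.75 × 372 × 572.6 × 2 / 1000 = 319.5 kN.
n ≥ 2500 / 319.5 = 7.825 → use 8 bolts.

8 bolts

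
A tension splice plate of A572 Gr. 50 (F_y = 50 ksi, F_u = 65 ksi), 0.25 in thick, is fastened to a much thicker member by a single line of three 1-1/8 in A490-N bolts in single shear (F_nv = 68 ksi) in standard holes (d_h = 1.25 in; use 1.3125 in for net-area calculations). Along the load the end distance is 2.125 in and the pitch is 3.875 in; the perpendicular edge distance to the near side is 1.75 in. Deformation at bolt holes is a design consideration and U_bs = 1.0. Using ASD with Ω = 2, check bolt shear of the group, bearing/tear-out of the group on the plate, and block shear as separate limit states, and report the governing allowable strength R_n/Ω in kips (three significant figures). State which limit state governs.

41 kips (block shear governs)

Bolt shear: A_b = π·1.125²/4 = 0.994 in²; R_n = 68 × 0.994 × 3 × 1 = 202.8 kips → 202.8 / 2 = 101 kips.
Bearing: edge l_c = 1.5, r_n = 29.25 kips; interior l_c = 2.625, r_n = 43.87 kips; R_n = 29.25 + 2·43.87 = 117 kips → 58.5 kips.
Block shear: A_gv = 2.469, A_nv = 1.648, A_nt = 0.2734 in²; R_n = min(0.6F_uA_nv, 0.6F_yA_gv) + U_bs·F_u·A_nt = 82.06 kips → 41 kips.
Block shear governs: 41 kips.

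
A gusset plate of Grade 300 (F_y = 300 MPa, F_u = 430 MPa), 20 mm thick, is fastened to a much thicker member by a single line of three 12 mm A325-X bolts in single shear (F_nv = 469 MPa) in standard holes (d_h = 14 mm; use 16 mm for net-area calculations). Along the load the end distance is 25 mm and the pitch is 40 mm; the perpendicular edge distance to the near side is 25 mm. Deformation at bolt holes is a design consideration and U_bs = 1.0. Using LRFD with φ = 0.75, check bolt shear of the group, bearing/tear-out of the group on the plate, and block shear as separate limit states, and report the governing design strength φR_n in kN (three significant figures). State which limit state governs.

119 kN (bolt shear governs)

Bolt shear: A_b = π·12²/4 = 113.1 mm²; R_n = 469 × 113.1 × 3 × 1 / 1000 = 159.1 kN → 0.75 × 159.1 = 119 kN.
Bearing: edge l_c = 18, r_n = 185.8 kN; interior l_c = 26, r_n = 247.7 kN; R_n = 185.8 + 2·247.7 = 681.1 kN → 511 kN.
Block shear: A_gv = 2100, A_nv = 1300, A_nt = 340 mm²; R_n = min(0.6F_uA_nv, 0.6F_yA_gv) + U_bs·F_u·A_nt = 481.6 kN → 361 kN.
Bolt shear governs: 119 kN.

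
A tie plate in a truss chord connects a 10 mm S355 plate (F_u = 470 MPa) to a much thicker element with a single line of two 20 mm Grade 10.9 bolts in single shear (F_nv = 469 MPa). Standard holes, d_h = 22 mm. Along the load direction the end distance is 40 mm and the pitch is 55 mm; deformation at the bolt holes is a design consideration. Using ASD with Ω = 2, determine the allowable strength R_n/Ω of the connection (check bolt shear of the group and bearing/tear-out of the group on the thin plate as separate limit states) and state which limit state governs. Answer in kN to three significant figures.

Bolt shear: A_b = π·20²/4 = 314.2 mm²; R_n = 469 × 314.2 × 2 × 1 / 1000 = 294.7 kN → 294.7 / 2 = 147 kN.
Bearing (1.2 l_c t F_u ≤ 2.4 d t F_u): upper limit = 2.4·20·10·470 / 1000 = 225.6 kN.
  Edge l_c = 40 − 22/2 = 29 → r_n = 163.6 kN; interior l_c = 55 − 22 = 33 → r_n = 186.1 kN.
  R_n,bearing = 1·163.6 + 1·186.1 = 349.7 kN → 349.7 / 2 = 175 kN.
Bolt shear governs: 147 kN.

147 kN (bolt shear governs)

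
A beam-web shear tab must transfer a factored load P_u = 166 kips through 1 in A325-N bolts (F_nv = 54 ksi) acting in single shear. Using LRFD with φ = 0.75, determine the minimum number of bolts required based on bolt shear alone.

6 bolts

A_b = π·1²/4 = 0.7854 in².
Per-bolt design strength φR_n = 0.75 × 54 × 0.7854 × 1 = 31.81 kips.
n ≥ 166 / 31.81 = 5.219 → use 6 bolts.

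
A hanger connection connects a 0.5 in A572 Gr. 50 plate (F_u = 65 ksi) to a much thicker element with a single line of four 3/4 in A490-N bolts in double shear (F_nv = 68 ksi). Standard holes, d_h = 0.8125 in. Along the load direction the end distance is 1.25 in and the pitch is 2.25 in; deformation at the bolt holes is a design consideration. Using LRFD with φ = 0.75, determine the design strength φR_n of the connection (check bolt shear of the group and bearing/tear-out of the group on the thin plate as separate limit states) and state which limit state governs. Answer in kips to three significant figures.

Bolt shear: A_b = π·0.75²/4 = 0.4418 in²; R_n = 68 × 0.4418 × 4 × 2 = 240.3 kips → 0.75 × 240.3 = 180 kips.
Bearing (1.2 l_c t F_u ≤ 2.4 d t F_u): upper limit = 2.4·0.75·0.5·65 = 58.5 kips.
  Edge l_c = 1.25 − 0.8125/2 = 0.8438 → r_n = 32.91 kips; interior l_c = 2.25 − 0.8125 = 1.438 → r_n = 56.06 kips.
  R_n,bearing = 1·32.91 + 3·56.06 = 201.1 kips → 0.75 × 201.1 = 151 kips.
Bearing governs: 151 kips.

151 kips (bearing governs)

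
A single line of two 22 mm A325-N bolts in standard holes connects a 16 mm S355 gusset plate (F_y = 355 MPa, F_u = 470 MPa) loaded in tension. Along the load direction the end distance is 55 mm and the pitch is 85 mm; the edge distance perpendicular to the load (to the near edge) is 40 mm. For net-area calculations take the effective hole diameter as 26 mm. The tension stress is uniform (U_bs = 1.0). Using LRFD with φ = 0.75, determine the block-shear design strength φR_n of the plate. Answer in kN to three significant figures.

Shear plane L_v = 55 + 1·85 = 140 mm; A_gv = 140 × 16 = 2240 mm².
A_nv = (140 − 1.5·26) × 16 = 1616 mm².
A_nt = (40 − 0.5·26) × 16 = 432 mm².
0.6 F_u A_nv = 455.7 kN; 0.6 F_y A_gv = 477.1 kN → shear rupture governs the shear term.
R_n = 455.7 + 1.0 × 470 × 432 / 1000 = 658.8 kN.
Design strength φR_n = 0.75 × 658.8 = 494 kN.

494 kN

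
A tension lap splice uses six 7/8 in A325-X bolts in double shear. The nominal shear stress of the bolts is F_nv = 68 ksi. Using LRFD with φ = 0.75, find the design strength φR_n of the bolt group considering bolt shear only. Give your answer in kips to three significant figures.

A_b = π × 0.875² / 4 = 0.6013 in².
R_n = F_nv · A_b · n · n_s = 68 × 0.6013 × 6 × 2 = 490.7 kips.
Design strength φR_n = 0.75 × 490.7 = 368 kips.

368 kips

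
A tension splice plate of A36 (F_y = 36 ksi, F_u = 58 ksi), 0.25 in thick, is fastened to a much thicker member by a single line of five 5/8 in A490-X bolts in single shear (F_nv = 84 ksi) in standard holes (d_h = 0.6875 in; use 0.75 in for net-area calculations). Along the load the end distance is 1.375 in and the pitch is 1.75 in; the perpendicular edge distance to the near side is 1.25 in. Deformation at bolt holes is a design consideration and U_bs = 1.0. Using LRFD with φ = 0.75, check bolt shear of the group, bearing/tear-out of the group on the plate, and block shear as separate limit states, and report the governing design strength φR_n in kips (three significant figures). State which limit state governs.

42.1 kips (block shear governs)

Bolt shear: A_b = π·0.625²/4 = 0.3068 in²; R_n = 84 × 0.3068 × 5 × 1 = 128.9 kips → 0.75 × 128.9 = 96.6 kips.
Bearing: edge l_c = 1.031, r_n = 17.94 kips; interior l_c = 1.062, r_n = 18.49 kips; R_n = 17.94 + 4·18.49 = 91.89 kips → 68.9 kips.
Block shear: A_gv = 2.094, A_nv = 1.25, A_nt = 0.2188 in²; R_n = min(0.6F_uA_nv, 0.6F_yA_gv) + U_bs·F_u·A_nt = 56.19 kips → 42.1 kips.
Block shear governs: 42.1 kips.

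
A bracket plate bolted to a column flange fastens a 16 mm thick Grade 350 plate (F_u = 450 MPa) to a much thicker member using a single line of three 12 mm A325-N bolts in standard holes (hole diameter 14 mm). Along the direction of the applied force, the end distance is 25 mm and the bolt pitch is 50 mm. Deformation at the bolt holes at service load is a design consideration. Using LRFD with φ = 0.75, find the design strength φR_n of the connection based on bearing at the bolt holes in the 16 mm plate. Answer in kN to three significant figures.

428 kN

Per bolt r_n = 1.2 l_c t F_u ≤ 2.4 d t F_u; upper limit = 2.4 × 12 × 16 × 450 / 1000 = 207.4 kN.
Edge bolt: l_c = 25 − 14/2 = 18 mm → 1.2 × 18 × 16 × 450 / 1000 = 155.5 → r_n = 155.5 kN.
Interior bolts: l_c = 50 − 14 = 36 mm → 1.2 × 36 × 16 × 450 / 1000 = 311 → r_n = 207.4 kN.
R_n = 1 × 155.5 + 2 × 207.4 = 570.2 kN.
Design strength φR_n = 0.75 × 570.2 = 428 kN.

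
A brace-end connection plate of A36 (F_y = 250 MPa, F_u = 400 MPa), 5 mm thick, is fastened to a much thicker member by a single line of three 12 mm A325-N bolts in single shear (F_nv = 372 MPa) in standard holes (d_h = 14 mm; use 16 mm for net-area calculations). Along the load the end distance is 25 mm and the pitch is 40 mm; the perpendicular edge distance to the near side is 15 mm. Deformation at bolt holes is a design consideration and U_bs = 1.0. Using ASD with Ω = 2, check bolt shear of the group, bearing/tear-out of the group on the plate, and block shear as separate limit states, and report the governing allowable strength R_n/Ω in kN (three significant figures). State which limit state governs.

46 kN (block shear governs)

Bolt shear: A_b = π·12²/4 = 113.1 mm²; R_n = 372 × 113.1 × 3 × 1 / 1000 = 126.2 kN → 126.2 / 2 = 63.1 kN.
Bearing: edge l_c = 18, r_n = 43.2 kN; interior l_c = 26, r_n = 57.6 kN; R_n = 43.2 + 2·57.6 = 158.4 kN → 79.2 kN.
Block shear: A_gv = 525, A_nv = 325, A_nt = 35 mm²; R_n = min(0.6F_uA_nv, 0.6F_yA_gv) + U_bs·F_u·A_nt = 92 kN → 46 kN.
Block shear governs: 46 kN.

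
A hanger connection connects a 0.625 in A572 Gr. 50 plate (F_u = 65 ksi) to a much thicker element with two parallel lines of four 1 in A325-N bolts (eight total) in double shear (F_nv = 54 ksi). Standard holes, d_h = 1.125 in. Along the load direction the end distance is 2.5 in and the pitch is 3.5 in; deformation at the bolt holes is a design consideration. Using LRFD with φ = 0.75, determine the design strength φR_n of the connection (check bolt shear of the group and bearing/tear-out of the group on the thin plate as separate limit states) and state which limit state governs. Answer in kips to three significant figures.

509 kips (bolt shear governs)

Bolt shear: A_b = π·1²/4 = 0.7854 in²; R_n = 54 × 0.7854 × 8 × 2 = 678.6 kips → 0.75 × 678.6 = 509 kips.
Bearing (1.2 l_c t F_u ≤ 2.4 d t F_u): upper limit = 2.4·1·0.625·65 = 97.5 kips.
  Edge l_c = 2.5 − 1.125/2 = 1.938 → r_n = 94.45 kips; interior l_c = 3.5 − 1.125 = 2.375 → r_n = 97.5 kips.
  R_n,bearing = 2·94.45 + 6·97.5 = 773.9 kips → 0.75 × 773.9 = 580 kips.
Bolt shear governs: 509 kips.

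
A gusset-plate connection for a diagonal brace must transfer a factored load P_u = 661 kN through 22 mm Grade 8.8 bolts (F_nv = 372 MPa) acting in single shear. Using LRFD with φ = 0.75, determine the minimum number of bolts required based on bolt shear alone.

A_b = π·22²/4 = 380.1 mm².
Per-bolt design strength φR_n = 0.75 × 372 × 380.1 × 1 / 1000 = 106.1 kN.
n ≥ 661 / 106.1 = 6.232 → use 7 bolts.

7 bolts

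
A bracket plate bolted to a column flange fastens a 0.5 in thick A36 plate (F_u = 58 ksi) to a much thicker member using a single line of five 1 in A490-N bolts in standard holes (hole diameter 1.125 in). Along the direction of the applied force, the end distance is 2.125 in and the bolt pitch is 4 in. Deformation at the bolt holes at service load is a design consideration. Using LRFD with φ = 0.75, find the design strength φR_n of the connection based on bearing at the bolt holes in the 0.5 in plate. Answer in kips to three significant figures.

Per bolt r_n = 1.2 l_c t F_u ≤ 2.4 d t F_u; upper limit = 2.4 × 1 × 0.5 × 58 = 69.6 kips.
Edge bolt: l_c = 2.125 − 1.125/2 = 1.562 in → 1.2 × 1.562 × 0.5 × 58 = 54.38 → r_n = 54.38 kips.
Interior bolts: l_c = 4 − 1.125 = 2.875 in → 1.2 × 2.875 × 0.5 × 58 = 100 → r_n = 69.6 kips.
R_n = 1 × 54.38 + 4 × 69.6 = 332.8 kips.
Design strength φR_n = 0.75 × 332.8 = 250 kips.

250 kips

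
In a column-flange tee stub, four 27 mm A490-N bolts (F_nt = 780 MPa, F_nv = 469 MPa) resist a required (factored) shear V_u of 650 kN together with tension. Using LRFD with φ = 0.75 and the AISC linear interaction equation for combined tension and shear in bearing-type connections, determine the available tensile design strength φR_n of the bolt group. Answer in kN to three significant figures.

A_b = π·27²/4 = 572.6 mm²; f_rv = 650 × 1000 / (4 × 572.6) = 283.8 MPa.
F'_nt = 1.3 F_nt − (F_nt / φF_nv) f_rv = 1.3·780 − (780/(0.75·469))·283.8 = 384.6 MPa, capped at F_nt → F'_nt = 384.6 MPa.
R_n = F'_nt · A_b · n = 384.6 × 572.6 × 4 / 1000 = 880.9 kN.
Design strength φR_n = 0.75 × 880.9 = 661 kN.

661 kN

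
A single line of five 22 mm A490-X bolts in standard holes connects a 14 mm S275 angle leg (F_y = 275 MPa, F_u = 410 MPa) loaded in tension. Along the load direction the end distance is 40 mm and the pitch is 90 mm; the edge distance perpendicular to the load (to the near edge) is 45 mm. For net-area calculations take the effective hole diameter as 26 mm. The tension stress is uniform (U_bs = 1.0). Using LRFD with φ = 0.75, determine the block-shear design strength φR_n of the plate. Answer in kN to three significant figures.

831 kN

Shear plane L_v = 40 + 4·90 = 400 mm; A_gv = 400 × 14 = 5600 mm².
A_nv = (400 − 4.5·26) × 14 = 3962 mm².
A_nt = (45 − 0.5·26) × 14 = 448 mm².
0.6 F_u A_nv = 974.7 kN; 0.6 F_y A_gv = 924 kN → shear yielding governs the shear term.
R_n = 924 + 1.0 × 410 × 448 / 1000 = 1108 kN.
Design strength φR_n = 0.75 × 1108 = 831 kN.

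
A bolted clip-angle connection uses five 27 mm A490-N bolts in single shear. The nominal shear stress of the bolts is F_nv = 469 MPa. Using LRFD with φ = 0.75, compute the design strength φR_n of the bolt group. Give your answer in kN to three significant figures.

1010 kN

A_b = π × 27² / 4 = 572.6 mm².
R_n = F_nv · A_b · n · n_s = 469 × 572.6 × 5 × 1 / 1000 = 1343 kN.
Design strength φR_n = 0.75 × 1343 = 1010 kN.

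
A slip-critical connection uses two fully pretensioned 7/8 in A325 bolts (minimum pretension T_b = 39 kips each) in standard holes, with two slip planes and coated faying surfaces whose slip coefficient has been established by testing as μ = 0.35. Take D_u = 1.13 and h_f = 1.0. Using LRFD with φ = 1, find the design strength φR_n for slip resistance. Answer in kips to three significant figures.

R_n = μ · D_u · h_f · T_b · n_s · n_b = 0.35 × 1.13 × 1.0 × 39 × 2 × 2 = 61.7 kips.
Design strength φR_n = 1 × 61.7 = 61.7 kips.

61.7 kips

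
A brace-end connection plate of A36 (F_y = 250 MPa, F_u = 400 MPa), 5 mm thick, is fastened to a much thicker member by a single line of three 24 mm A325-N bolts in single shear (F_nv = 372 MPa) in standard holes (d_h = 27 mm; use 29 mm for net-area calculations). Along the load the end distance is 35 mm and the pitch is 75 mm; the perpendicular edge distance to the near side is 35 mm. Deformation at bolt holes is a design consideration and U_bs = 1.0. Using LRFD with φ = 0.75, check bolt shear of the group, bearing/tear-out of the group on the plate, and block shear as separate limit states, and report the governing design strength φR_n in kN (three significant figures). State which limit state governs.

132 kN (block shear governs)

Bolt shear: A_b = π·24²/4 = 452.4 mm²; R_n = 372 × 452.4 × 3 × 1 / 1000 = 504.9 kN → 0.75 × 504.9 = 379 kN.
Bearing: edge l_c = 21.5, r_n = 51.6 kN; interior l_c = 48, r_n = 115.2 kN; R_n = 51.6 + 2·115.2 = 282 kN → 212 kN.
Block shear: A_gv = 925, A_nv = 562.5, A_nt = 102.5 mm²; R_n = min(0.6F_uA_nv, 0.6F_yA_gv) + U_bs·F_u·A_nt = 176 kN → 132 kN.
Block shear governs: 132 kN.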